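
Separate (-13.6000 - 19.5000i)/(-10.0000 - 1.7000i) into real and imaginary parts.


Multiply by conjugate: (-13.6000 - 19.5000i)(-10.0000 + 1.7000i) / ((-10)^2 + (-1.7)^2)
Numerator real = -13.6*(-10) - (19.5)*(-1.7) = 169.15
Numerator imag = -19.5*(-10) - (-13.6)*(-1.7) = 171.88
Denominator = 102.89
Re(z) = 169.15/102.89 = 1.6440
Im(z) = 171.88/102.89 = 1.6705

Re(z) = 1.6440, Im(z) = 1.6705


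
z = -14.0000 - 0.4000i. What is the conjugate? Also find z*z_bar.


z_bar = -14.0000 + 0.4000i
z*z_bar = (-14)^2 + (-0.4)^2 = 196 + 0.16 = 196.16

z_bar = -14.0000 + 0.4000i, z*z_bar = 196.16


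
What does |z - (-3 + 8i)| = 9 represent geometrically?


|z - z0| = r is a circle with center z0 and radius r.
Center = (-3, 8), radius = 9

Circle with center (-3, 8) and radius 9


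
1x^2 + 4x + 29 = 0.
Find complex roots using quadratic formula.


disc = 4^2 - 4*1*29 = 16 - 116 = -100
sqrt(|disc|) = sqrt(100) = 10.0000
Real part = -4/(2*1) = -2.0000
Imag part = 10.0000/(2*1) = 5.0000

-2.0000 ± 5.0000i


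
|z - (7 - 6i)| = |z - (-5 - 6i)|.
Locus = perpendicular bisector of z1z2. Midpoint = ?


Equal distances means the locus is the perpendicular bisector of z1 and z2.
Midpoint = ((7+(-5))/2, (-6+(-6))/2) = (1.0000, -6.0000)

Perpendicular bisector through (1.0000, -6.0000)


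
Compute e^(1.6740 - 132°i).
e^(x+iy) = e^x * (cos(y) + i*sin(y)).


e^1.6740 = 5.3335
cos(-132°) = -0.66913
sin(-132°) = -0.74314
Real = 5.3335*(-0.66913) = -3.5688
Imag = 5.3335*(-0.74314) = -3.9635

-3.5688 - 3.9635i


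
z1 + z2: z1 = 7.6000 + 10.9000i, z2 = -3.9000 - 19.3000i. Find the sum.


Real: 7.6 - 3.9 = 3.7
Imag: 10.9 - 19.3 = -8.4

3.7000 - 8.4000i


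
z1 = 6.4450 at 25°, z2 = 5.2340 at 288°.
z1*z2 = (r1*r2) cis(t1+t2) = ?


r = 6.4450 * 5.2340 = 33.7331
theta = 25° + 288° = 313° = 313° (mod 360)

33.7331 cis(313°)


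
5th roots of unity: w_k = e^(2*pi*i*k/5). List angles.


The 5th roots of unity are cis(360k/5°) for k=0..4
Angle step = 360/5 = 72°
Primitive root: cis(72°)
Primitive root = 0.3090 + 0.9511i

5 roots at angles: 0°, 72°, 144°, 216°, 288°


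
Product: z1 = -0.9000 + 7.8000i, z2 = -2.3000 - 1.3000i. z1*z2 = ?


Real = -0.9*(-2.3) - 7.8*(-1.3) = 2.07 - (-10.14) = 12.21
Imag = -0.9*(-1.3) - (2.3)*7.8 = 1.17 - (17.94) = -16.77

12.2100 - 16.7700i


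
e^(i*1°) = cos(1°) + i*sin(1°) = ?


cos(1°) = 0.9998
sin(1°) = 0.0175

e^(i*1°) = 0.9998 + 0.0175i


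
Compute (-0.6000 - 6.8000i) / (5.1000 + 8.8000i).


Conjugate of z2 = 5.1000 - 8.8000i
Numerator: (-0.6000 - 6.8000i)(5.1000 - 8.8000i) = -62.9000 - 29.4000i
Denominator: 5.1^2 + 8.8^2 = 103.45
Result = (-62.9000 - 29.4000i)/103.45

-0.6080 - 0.2842i


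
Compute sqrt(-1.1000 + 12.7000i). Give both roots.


|z| = sqrt(1.21+161.29) = 12.7475
sqrt((|z|+a)/2) = sqrt((12.7475+(-1.1))/2) = sqrt(5.8238) = 2.4132
sqrt((|z|-a)/2) = sqrt((12.7475-(-1.1))/2) = sqrt(6.9238) = 2.6313

±(2.4132 + 2.6313i) i.e. 2.4132 + 2.6313i and -2.4132 - 2.6313i


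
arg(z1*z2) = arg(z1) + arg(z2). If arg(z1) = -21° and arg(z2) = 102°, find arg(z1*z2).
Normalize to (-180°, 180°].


arg(z1*z2) = -21° + 102° = 81°
Normalized to (-180°, 180°]: 81°

81°


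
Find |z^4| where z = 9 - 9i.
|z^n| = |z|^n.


|z| = sqrt(81+81) = sqrt(162) = 12.7279
|z^4| = |z|^4 = (sqrt(162))^4 = 162^2 = 26244

|z^4| = 26244


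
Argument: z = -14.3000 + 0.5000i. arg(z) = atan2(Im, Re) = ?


Re = -14.3, Im = 0.5
arg = atan2(0.5, -14.3) = 177.9975 degrees

arg(z) = 177.9975 degrees


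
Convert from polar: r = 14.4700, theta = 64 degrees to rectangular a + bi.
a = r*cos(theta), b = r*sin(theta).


a = 14.4700*cos(64°) = 14.4700*0.43837 = 6.3432
b = 14.4700*sin(64°) = 14.4700*0.89879 = 13.0055

6.3432 + 13.0055i


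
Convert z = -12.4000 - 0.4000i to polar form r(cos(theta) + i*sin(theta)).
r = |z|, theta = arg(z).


r = sqrt(153.76+0.16) = sqrt(153.92) = 12.4064
theta = atan2(-0.4, -12.4) = -178.1524 degrees

r = 12.4064, theta = -178.1524 degrees


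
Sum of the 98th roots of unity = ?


The sum of all 98th roots of unity is 0.
Geometric series: (1 - w^98)/(1 - w) = (1-1)/(1-w) = 0 since w^98 = 1, w ≠ 1.
Alternatively: coefficient of z^97 in z^98 - 1 is 0.

0


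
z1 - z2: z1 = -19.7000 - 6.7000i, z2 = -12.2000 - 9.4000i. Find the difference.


Real: -19.7 + 12.2 = -7.5
Imag: -6.7 + 9.4 = 2.7

-7.5000 + 2.7000i


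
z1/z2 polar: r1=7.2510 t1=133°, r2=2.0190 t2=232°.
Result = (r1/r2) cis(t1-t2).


r = 7.2510 / 2.0190 = 3.5914
theta = 133° - 232° = -99° = 261° (mod 360)

3.5914 cis(261°)


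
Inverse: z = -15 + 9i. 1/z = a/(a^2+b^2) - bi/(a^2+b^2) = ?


|z|^2 = 225+81 = 306
1/z = (-15 - 9i)/306

1/z = -0.0490 - 0.0294i


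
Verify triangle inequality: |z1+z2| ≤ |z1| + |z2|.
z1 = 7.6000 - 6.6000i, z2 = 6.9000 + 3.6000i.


|z1| = sqrt(7.6^2 + (-6.6)^2) = sqrt(101.32) = 10.0658
|z2| = sqrt(6.9^2 + 3.6^2) = sqrt(60.57) = 7.7827
z1+z2 = 14.5000 - 3.0000i
|z1+z2| = sqrt(219.25) = 14.8071
|z1|+|z2| = 10.0658 + 7.7827 = 17.8485

|z1+z2| = 14.8071 ≤ |z1|+|z2| = 17.8485 (verified)


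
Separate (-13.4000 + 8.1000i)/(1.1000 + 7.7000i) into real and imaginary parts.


Multiply by conjugate: (-13.4000 + 8.1000i)(1.1000 - 7.7000i) / (1.1^2 + 7.7^2)
Numerator real = -13.4*1.1 + 8.1*7.7 = 47.63
Numerator imag = 8.1*1.1 - (-13.4)*7.7 = 112.09
Denominator = 60.5
Re(z) = 47.63/60.5 = 0.7873
Im(z) = 112.09/60.5 = 1.8527

Re(z) = 0.7873, Im(z) = 1.8527


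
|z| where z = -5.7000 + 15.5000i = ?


|z| = sqrt((-5.7)^2 + 15.5^2) = sqrt(32.49 + 240.25) = sqrt(272.74) = 16.5148

|z| = 16.5148


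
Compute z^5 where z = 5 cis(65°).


r^5 = 5^5 = 3125
n*theta = 5*65° = 325° = 325° (mod 360)
a = 3125*cos(325°) = 2559.8501
b = 3125*sin(325°) = -1792.4264

3125 cis(325°) = 2559.8501 - 1792.4264i


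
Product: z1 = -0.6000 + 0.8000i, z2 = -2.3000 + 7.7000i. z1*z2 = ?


Real = -0.6*(-2.3) - 0.8*7.7 = 1.38 - 6.16 = -4.78
Imag = -0.6*7.7 - (2.3)*0.8 = -4.62 - (1.84) = -6.46

-4.7800 - 6.4600i


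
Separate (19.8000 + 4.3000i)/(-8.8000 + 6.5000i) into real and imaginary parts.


Multiply by conjugate: (19.8000 + 4.3000i)(-8.8000 - 6.5000i) / ((-8.8)^2 + 6.5^2)
Numerator real = 19.8*(-8.8) + 4.3*6.5 = -146.29
Numerator imag = 4.3*(-8.8) - 19.8*6.5 = -166.54
Denominator = 119.69
Re(z) = -146.29/119.69 = -1.2222
Im(z) = -166.54/119.69 = -1.3914

Re(z) = -1.2222, Im(z) = -1.3914


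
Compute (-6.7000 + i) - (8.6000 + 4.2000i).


Real: -6.7 - 8.6 = -15.3
Imag: 1 - 4.2 = -3.2

-15.3000 - 3.2000i


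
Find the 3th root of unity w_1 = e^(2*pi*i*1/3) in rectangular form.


Angle = 360*1/3 = 120°
a = cos(120°) = -0.5000
b = sin(120°) = 0.8660

-0.5000 + 0.8660i


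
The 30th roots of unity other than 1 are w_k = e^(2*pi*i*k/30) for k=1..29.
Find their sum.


With w = e^(2*pi*i/30), all 30 of the 30th roots of unity w^0 = 1, w, ..., w^(29) sum to 0: 1 + w + ... + w^(29) = (1 - w^30)/(1 - w) = 0 since w^30 = 1, w ≠ 1.
Removing the root 1: w + w^2 + ... + w^(29) = 0 - 1 = -1

Sum = -1


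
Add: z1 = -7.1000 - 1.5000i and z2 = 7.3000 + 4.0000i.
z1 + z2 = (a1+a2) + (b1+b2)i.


Real: -7.1 + 7.3 = 0.2
Imag: -1.5 + 4 = 2.5

0.2000 + 2.5000i


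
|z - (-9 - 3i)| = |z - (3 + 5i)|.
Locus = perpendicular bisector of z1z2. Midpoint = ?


Equal distances means the locus is the perpendicular bisector of z1 and z2.
Midpoint = ((-9+3)/2, (-3+5)/2) = (-3.0000, 1.0000)

Perpendicular bisector through (-3.0000, 1.0000)


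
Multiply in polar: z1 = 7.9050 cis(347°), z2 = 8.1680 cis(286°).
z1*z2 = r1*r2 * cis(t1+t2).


r = 7.9050 * 8.1680 = 64.5680
theta = 347° + 286° = 633° = 273° (mod 360)

64.5680 cis(273°)


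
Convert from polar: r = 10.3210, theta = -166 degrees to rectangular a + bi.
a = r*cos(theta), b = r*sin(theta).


a = 10.3210*cos(-166°) = 10.3210*(-0.970296) = -10.0144
b = 10.3210*sin(-166°) = 10.3210*(-0.24192) = -2.4969

-10.0144 - 2.4969i


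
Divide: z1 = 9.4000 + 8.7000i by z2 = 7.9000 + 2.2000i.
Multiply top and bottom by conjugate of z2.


Conjugate of z2 = 7.9000 - 2.2000i
Numerator: (9.4000 + 8.7000i)(7.9000 - 2.2000i) = 93.4000 + 48.0500i
Denominator: 7.9^2 + 2.2^2 = 67.25
Result = (93.4000 + 48.0500i)/67.25

1.3888 + 0.7145i


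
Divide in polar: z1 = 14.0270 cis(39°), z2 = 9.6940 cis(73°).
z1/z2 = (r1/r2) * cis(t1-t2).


r = 14.0270 / 9.6940 = 1.4470
theta = 39° - 73° = -34° = 326° (mod 360)

1.4470 cis(326°)


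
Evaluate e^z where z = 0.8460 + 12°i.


e^0.8460 = 2.3303
cos(12°) = 0.97815
sin(12°) = 0.2079
Real = 2.3303*0.97815 = 2.2794
Imag = 2.3303*0.2079 = 0.4845

2.2794 + 0.4845i


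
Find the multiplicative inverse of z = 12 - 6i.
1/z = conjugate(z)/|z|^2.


|z|^2 = 144+36 = 180
1/z = (12 + 6i)/180

1/z = 0.0667 + 0.0333i


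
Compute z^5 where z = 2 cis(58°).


r^5 = 2^5 = 32
n*theta = 5*58° = 290° = 290° (mod 360)
a = 32*cos(290°) = 10.9446
b = 32*sin(290°) = -30.0702

32 cis(290°) = 10.9446 - 30.0702i


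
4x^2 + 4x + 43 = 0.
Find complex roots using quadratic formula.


disc = 4^2 - 4*4*43 = 16 - 688 = -672
sqrt(|disc|) = sqrt(672) = 25.9230
Real part = -4/(2*4) = -0.5000
Imag part = 25.9230/(2*4) = 3.2404

-0.5000 ± 3.2404i


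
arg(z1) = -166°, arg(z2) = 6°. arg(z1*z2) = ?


arg(z1*z2) = -166° + 6° = -160°
Normalized to (-180°, 180°]: -160°

-160°


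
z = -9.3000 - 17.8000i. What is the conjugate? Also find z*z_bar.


z_bar = -9.3000 + 17.8000i
z*z_bar = (-9.3)^2 + (-17.8)^2 = 86.49 + 316.84 = 403.33

z_bar = -9.3000 + 17.8000i, z*z_bar = 403.33


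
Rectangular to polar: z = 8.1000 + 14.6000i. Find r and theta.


r = sqrt(65.61+213.16) = sqrt(278.77) = 16.6964
theta = atan2(14.6, 8.1) = 60.9787 degrees

r = 16.6964, theta = 60.9787 degrees


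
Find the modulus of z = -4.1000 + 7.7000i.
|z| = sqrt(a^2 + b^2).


|z| = sqrt((-4.1)^2 + 7.7^2) = sqrt(16.81 + 59.29) = sqrt(76.1) = 8.7235

|z| = 8.7235


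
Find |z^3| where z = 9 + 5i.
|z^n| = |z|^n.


|z| = sqrt(81+25) = sqrt(106) = 10.2956
|z^3| = |z|^3 = (sqrt(106))^3 = 106*sqrt(106)

|z^3| = 106*sqrt(106) ≈ 1091.3368


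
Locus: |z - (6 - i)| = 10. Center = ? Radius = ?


|z - z0| = r is a circle with center z0 and radius r.
Center = (6, -1), radius = 10

Circle with center (6, -1) and radius 10


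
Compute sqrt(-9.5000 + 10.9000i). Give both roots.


|z| = sqrt(90.25+118.81) = 14.4589
sqrt((|z|+a)/2) = sqrt((14.4589+(-9.5))/2) = sqrt(2.4795) = 1.5746
sqrt((|z|-a)/2) = sqrt((14.4589-(-9.5))/2) = sqrt(11.9795) = 3.4611

±(1.5746 + 3.4611i) i.e. 1.5746 + 3.4611i and -1.5746 - 3.4611i


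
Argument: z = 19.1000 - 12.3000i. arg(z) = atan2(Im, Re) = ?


Re = 19.1, Im = -12.3
arg = atan2(-12.3, 19.1) = -32.7807 degrees

arg(z) = -32.7807 degrees


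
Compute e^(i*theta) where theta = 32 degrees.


cos(32°) = 0.8480
sin(32°) = 0.5299

e^(i*32°) = 0.8480 + 0.5299i


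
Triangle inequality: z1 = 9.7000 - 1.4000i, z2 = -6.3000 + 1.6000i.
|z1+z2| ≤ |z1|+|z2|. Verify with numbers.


|z1| = sqrt(9.7^2 + (-1.4)^2) = sqrt(96.05) = 9.8005
|z2| = sqrt((-6.3)^2 + 1.6^2) = sqrt(42.25) = 6.5000
z1+z2 = 3.4000 + 0.2000i
|z1+z2| = sqrt(11.6) = 3.4059
|z1|+|z2| = 9.8005 + 6.5000 = 16.3005

|z1+z2| = 3.4059 ≤ |z1|+|z2| = 16.3005 (verified)


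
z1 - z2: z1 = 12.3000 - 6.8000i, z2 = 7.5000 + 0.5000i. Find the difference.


Real: 12.3 - 7.5 = 4.8
Imag: -6.8 - 0.5 = -7.3

4.8000 - 7.3000i


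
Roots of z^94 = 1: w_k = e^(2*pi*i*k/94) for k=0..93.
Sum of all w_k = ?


The sum of all 94th roots of unity is 0.
Geometric series: (1 - w^94)/(1 - w) = (1-1)/(1-w) = 0 since w^94 = 1, w ≠ 1.
Alternatively: coefficient of z^93 in z^94 - 1 is 0.

0


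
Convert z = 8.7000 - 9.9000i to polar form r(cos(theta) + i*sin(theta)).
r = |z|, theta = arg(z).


r = sqrt(75.69+98.01) = sqrt(173.7) = 13.1795
theta = atan2(-9.9, 8.7) = -48.6914 degrees

r = 13.1795, theta = -48.6914 degrees


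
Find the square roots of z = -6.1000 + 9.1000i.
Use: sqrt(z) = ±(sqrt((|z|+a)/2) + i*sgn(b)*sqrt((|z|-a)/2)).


|z| = sqrt(37.21+82.81) = 10.9554
sqrt((|z|+a)/2) = sqrt((10.9554+(-6.1))/2) = sqrt(2.4277) = 1.5581
sqrt((|z|-a)/2) = sqrt((10.9554-(-6.1))/2) = sqrt(8.5277) = 2.9202

±(1.5581 + 2.9202i) i.e. 1.5581 + 2.9202i and -1.5581 - 2.9202i


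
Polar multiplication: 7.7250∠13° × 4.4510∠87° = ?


r = 7.7250 * 4.4510 = 34.3840
theta = 13° + 87° = 100° = 100° (mod 360)

34.3840 cis(100°)


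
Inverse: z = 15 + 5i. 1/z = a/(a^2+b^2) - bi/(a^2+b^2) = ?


|z|^2 = 225+25 = 250
1/z = (15 - 5i)/250

1/z = 0.0600 - 0.0200i


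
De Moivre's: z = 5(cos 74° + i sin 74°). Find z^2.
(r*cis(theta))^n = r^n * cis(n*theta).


r^2 = 5^2 = 25
n*theta = 2*74° = 148° = 148° (mod 360)
a = 25*cos(148°) = -21.2012
b = 25*sin(148°) = 13.2480

25 cis(148°) = -21.2012 + 13.2480i


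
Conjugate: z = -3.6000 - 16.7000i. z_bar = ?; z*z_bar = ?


z_bar = -3.6000 + 16.7000i
z*z_bar = (-3.6)^2 + (-16.7)^2 = 12.96 + 278.89 = 291.85

z_bar = -3.6000 + 16.7000i, z*z_bar = 291.85


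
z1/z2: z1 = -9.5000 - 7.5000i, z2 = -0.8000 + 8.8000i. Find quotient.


Conjugate of z2 = -0.8000 - 8.8000i
Numerator: (-9.5000 - 7.5000i)(-0.8000 - 8.8000i) = -58.4000 + 89.6000i
Denominator: (-0.8)^2 + 8.8^2 = 78.08
Result = (-58.4000 + 89.6000i)/78.08

-0.7480 + 1.1475i


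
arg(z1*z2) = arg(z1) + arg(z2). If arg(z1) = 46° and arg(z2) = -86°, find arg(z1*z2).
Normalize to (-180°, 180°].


arg(z1*z2) = 46° - 86° = -40°
Normalized to (-180°, 180°]: -40°

-40°


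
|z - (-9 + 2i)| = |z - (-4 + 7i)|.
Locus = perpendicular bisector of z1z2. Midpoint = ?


Equal distances means the locus is the perpendicular bisector of z1 and z2.
Midpoint = ((-9+(-4))/2, (2+7)/2) = (-6.5000, 4.5000)

Perpendicular bisector through (-6.5000, 4.5000)


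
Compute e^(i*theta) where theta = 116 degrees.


cos(116°) = -0.4384
sin(116°) = 0.8988

e^(i*116°) = -0.4384 + 0.8988i


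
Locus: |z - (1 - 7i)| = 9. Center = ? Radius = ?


|z - z0| = r is a circle with center z0 and radius r.
Center = (1, -7), radius = 9

Circle with center (1, -7) and radius 9


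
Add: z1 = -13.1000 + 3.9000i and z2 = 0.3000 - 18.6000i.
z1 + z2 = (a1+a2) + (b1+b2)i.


Real: -13.1 + 0.3 = -12.8
Imag: 3.9 - 18.6 = -14.7

-12.8000 - 14.7000i


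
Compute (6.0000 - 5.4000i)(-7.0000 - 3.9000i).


Real = 6*(-7) - (-5.4)*(-3.9) = -42 - 21.06 = -63.06
Imag = 6*(-3.9) - (7)*(-5.4) = -23.4 + 37.8 = 14.4

-63.0600 + 14.4000i


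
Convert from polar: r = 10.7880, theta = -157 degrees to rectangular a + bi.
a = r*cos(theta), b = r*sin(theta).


a = 10.7880*cos(-157°) = 10.7880*(-0.9205) = -9.9304
b = 10.7880*sin(-157°) = 10.7880*(-0.39073) = -4.2152

-9.9304 - 4.2152i


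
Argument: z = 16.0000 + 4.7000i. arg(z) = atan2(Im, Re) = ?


Re = 16, Im = 4.7
arg = atan2(4.7, 16) = 16.3702 degrees

arg(z) = 16.3702 degrees


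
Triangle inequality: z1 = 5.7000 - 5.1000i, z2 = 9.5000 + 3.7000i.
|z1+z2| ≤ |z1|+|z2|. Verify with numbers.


|z1| = sqrt(5.7^2 + (-5.1)^2) = sqrt(58.5) = 7.6485
|z2| = sqrt(9.5^2 + 3.7^2) = sqrt(103.94) = 10.1951
z1+z2 = 15.2000 - 1.4000i
|z1+z2| = sqrt(233) = 15.2643
|z1|+|z2| = 7.6485 + 10.1951 = 17.8436

|z1+z2| = 15.2643 ≤ |z1|+|z2| = 17.8436 (verified)


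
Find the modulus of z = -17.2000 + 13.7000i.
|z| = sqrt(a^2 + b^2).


|z| = sqrt((-17.2)^2 + 13.7^2) = sqrt(295.84 + 187.69) = sqrt(483.53) = 21.9893

|z| = 21.9893


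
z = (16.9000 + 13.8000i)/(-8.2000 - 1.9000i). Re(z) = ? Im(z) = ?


Multiply by conjugate: (16.9000 + 13.8000i)(-8.2000 + 1.9000i) / ((-8.2)^2 + (-1.9)^2)
Numerator real = 16.9*(-8.2) + 13.8*(-1.9) = -164.8
Numerator imag = 13.8*(-8.2) - 16.9*(-1.9) = -81.05
Denominator = 70.85
Re(z) = -164.8/70.85 = -2.3260
Im(z) = -81.05/70.85 = -1.1440

Re(z) = -2.3260, Im(z) = -1.1440


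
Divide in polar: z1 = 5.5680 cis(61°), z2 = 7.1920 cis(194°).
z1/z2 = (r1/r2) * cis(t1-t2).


r = 5.5680 / 7.1920 = 0.7742
theta = 61° - 194° = -133° = 227° (mod 360)

0.7742 cis(227°)


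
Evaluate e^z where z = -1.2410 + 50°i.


e^-1.2410 = 0.2891
cos(50°) = 0.6428
sin(50°) = 0.766
Real = 0.2891*0.6428 = 0.1858
Imag = 0.2891*0.766 = 0.2215

0.1858 + 0.2215i


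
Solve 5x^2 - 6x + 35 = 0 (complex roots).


disc = (-6)^2 - 4*5*35 = 36 - 700 = -664
sqrt(|disc|) = sqrt(664) = 25.7682
Real part = 6/(2*5) = 0.6000
Imag part = 25.7682/(2*5) = 2.5768

0.6000 ± 2.5768i


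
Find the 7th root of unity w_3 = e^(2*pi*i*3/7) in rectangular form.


Angle = 360*3/7 = 154.2857°
a = cos(154.2857°) = -0.9010
b = sin(154.2857°) = 0.4339

-0.9010 + 0.4339i


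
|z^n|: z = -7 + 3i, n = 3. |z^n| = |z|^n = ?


|z| = sqrt(49+9) = sqrt(58) = 7.6158
|z^3| = |z|^3 = (sqrt(58))^3 = 58*sqrt(58)

|z^3| = 58*sqrt(58) ≈ 441.7148


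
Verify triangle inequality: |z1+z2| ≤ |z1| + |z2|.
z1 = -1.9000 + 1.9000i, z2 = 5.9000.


|z1| = sqrt((-1.9)^2 + 1.9^2) = sqrt(7.22) = 2.6870
|z2| = sqrt(5.9^2 + 0^2) = sqrt(34.81) = 5.9000
z1+z2 = 4.0000 + 1.9000i
|z1+z2| = sqrt(19.61) = 4.4283
|z1|+|z2| = 2.6870 + 5.9000 = 8.5870

|z1+z2| = 4.4283 ≤ |z1|+|z2| = 8.5870 (verified)


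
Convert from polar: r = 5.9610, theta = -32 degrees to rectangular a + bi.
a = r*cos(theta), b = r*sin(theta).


a = 5.9610*cos(-32°) = 5.9610*0.84805 = 5.0552
b = 5.9610*sin(-32°) = 5.9610*(-0.529919) = -3.1588

5.0552 - 3.1588i


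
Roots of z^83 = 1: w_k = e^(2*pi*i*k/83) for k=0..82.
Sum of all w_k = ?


The sum of all 83th roots of unity is 0.
Geometric series: (1 - w^83)/(1 - w) = (1-1)/(1-w) = 0 since w^83 = 1, w ≠ 1.
Alternatively: coefficient of z^82 in z^83 - 1 is 0.

0


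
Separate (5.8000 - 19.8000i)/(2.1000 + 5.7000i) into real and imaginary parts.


Multiply by conjugate: (5.8000 - 19.8000i)(2.1000 - 5.7000i) / (2.1^2 + 5.7^2)
Numerator real = 5.8*2.1 - (19.8)*5.7 = -100.68
Numerator imag = -19.8*2.1 - 5.8*5.7 = -74.64
Denominator = 36.9
Re(z) = -100.68/36.9 = -2.7285
Im(z) = -74.64/36.9 = -2.0228

Re(z) = -2.7285, Im(z) = -2.0228


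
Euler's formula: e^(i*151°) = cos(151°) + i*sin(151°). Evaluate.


cos(151°) = -0.8746
sin(151°) = 0.4848

e^(i*151°) = -0.8746 + 0.4848i


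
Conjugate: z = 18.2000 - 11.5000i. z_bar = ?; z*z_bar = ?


z_bar = 18.2000 + 11.5000i
z*z_bar = 18.2^2 + (-11.5)^2 = 331.24 + 132.25 = 463.49

z_bar = 18.2000 + 11.5000i, z*z_bar = 463.49


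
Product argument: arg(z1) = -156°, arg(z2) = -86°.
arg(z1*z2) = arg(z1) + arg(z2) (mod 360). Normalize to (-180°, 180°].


arg(z1*z2) = -156° - 86° = -242°
Normalized to (-180°, 180°]: 118°

118°


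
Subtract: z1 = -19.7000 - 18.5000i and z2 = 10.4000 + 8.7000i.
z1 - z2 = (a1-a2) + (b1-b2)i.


Real: -19.7 - 10.4 = -30.1
Imag: -18.5 - 8.7 = -27.2

-30.1000 - 27.2000i


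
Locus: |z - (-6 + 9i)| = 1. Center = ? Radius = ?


|z - z0| = r is a circle with center z0 and radius r.
Center = (-6, 9), radius = 1

Circle with center (-6, 9) and radius 1


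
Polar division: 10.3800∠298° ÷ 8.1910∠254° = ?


r = 10.3800 / 8.1910 = 1.2672
theta = 298° - 254° = 44° = 44° (mod 360)

1.2672 cis(44°)


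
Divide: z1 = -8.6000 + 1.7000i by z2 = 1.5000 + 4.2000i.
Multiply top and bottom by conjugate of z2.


Conjugate of z2 = 1.5000 - 4.2000i
Numerator: (-8.6000 + 1.7000i)(1.5000 - 4.2000i) = -5.7600 + 38.6700i
Denominator: 1.5^2 + 4.2^2 = 19.89
Result = (-5.7600 + 38.6700i)/19.89

-0.2896 + 1.9442i


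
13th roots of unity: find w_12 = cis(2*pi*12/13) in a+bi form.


Angle = 360*12/13 = 332.3077°
a = cos(332.3077°) = 0.8855
b = sin(332.3077°) = -0.4647

0.8855 - 0.4647i


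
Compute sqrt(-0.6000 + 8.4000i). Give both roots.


|z| = sqrt(0.36+70.56) = 8.4214
sqrt((|z|+a)/2) = sqrt((8.4214+(-0.6))/2) = sqrt(3.9107) = 1.9775
sqrt((|z|-a)/2) = sqrt((8.4214-(-0.6))/2) = sqrt(4.5107) = 2.1238

±(1.9775 + 2.1238i) i.e. 1.9775 + 2.1238i and -1.9775 - 2.1238i


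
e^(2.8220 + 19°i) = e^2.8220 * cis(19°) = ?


e^2.8220 = 16.8104
cos(19°) = 0.94552
sin(19°) = 0.325568
Real = 16.8104*0.94552 = 15.8946
Imag = 16.8104*0.325568 = 5.4729

15.8946 + 5.4729i


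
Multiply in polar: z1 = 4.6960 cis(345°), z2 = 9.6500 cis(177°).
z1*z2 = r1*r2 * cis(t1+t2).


r = 4.6960 * 9.6500 = 45.3164
theta = 345° + 177° = 522° = 162° (mod 360)

45.3164 cis(162°)


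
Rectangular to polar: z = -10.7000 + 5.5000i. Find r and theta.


r = sqrt(114.49+30.25) = sqrt(144.74) = 12.0308
theta = atan2(5.5, -10.7) = 152.7960 degrees

r = 12.0308, theta = 152.7960 degrees


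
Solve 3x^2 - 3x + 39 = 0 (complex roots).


disc = (-3)^2 - 4*3*39 = 9 - 468 = -459
sqrt(|disc|) = sqrt(459) = 21.4243
Real part = 3/(2*3) = 0.5000
Imag part = 21.4243/(2*3) = 3.5707

0.5000 ± 3.5707i


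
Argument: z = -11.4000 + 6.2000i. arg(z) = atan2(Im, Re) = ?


Re = -11.4, Im = 6.2
arg = atan2(6.2, -11.4) = 151.4600 degrees

arg(z) = 151.4600 degrees


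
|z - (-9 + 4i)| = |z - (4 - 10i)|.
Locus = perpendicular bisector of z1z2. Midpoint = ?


Equal distances means the locus is the perpendicular bisector of z1 and z2.
Midpoint = ((-9+4)/2, (4+(-10))/2) = (-2.5000, -3.0000)

Perpendicular bisector through (-2.5000, -3.0000)


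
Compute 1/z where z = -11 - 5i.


|z|^2 = 121+25 = 146
1/z = (-11 + 5i)/146

1/z = -0.0753 + 0.0342i


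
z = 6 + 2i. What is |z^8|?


|z| = sqrt(36+4) = sqrt(40) = 6.3246
|z^8| = |z|^8 = (sqrt(40))^8 = 40^4 = 2560000

|z^8| = 2560000


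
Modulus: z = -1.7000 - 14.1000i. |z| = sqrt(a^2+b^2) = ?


|z| = sqrt((-1.7)^2 + (-14.1)^2) = sqrt(2.89 + 198.81) = sqrt(201.7) = 14.2021

|z| = 14.2021


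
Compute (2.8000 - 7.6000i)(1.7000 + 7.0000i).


Real = 2.8*1.7 - (-7.6)*7 = 4.76 - (-53.2) = 57.96
Imag = 2.8*7 + 1.7*(-7.6) = 19.6 - (12.92) = 6.68

57.9600 + 6.6800i


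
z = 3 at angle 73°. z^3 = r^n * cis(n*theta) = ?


r^3 = 3^3 = 27
n*theta = 3*73° = 219° = 219° (mod 360)
a = 27*cos(219°) = -20.9829
b = 27*sin(219°) = -16.9917

27 cis(219°) = -20.9829 - 16.9917i


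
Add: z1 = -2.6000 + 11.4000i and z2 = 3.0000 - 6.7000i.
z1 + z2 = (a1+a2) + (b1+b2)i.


Real: -2.6 + 3 = 0.4
Imag: 11.4 - 6.7 = 4.7

0.4000 + 4.7000i


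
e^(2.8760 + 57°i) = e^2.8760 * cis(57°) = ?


e^2.8760 = 17.7432
cos(57°) = 0.544639
sin(57°) = 0.83867
Real = 17.7432*0.544639 = 9.6636
Imag = 17.7432*0.83867 = 14.8807

9.6636 + 14.8807i


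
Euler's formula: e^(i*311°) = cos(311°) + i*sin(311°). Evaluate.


cos(311°) = 0.6561
sin(311°) = -0.7547

e^(i*311°) = 0.6561 - 0.7547i


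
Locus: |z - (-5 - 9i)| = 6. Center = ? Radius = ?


|z - z0| = r is a circle with center z0 and radius r.
Center = (-5, -9), radius = 6

Circle with center (-5, -9) and radius 6


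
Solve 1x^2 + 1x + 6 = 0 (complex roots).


disc = 1^2 - 4*1*6 = 1 - 24 = -23
sqrt(|disc|) = sqrt(23) = 4.7958
Real part = -1/(2*1) = -0.5000
Imag part = 4.7958/(2*1) = 2.3979

-0.5000 ± 2.3979i


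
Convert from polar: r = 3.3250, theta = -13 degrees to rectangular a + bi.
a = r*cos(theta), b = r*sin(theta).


a = 3.3250*cos(-13°) = 3.3250*0.97437 = 3.2398
b = 3.3250*sin(-13°) = 3.3250*(-0.22495) = -0.7480

3.2398 - 0.7480i


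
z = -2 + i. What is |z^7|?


|z| = sqrt(4+1) = sqrt(5) = 2.2361
|z^7| = |z|^7 = (sqrt(5))^7 = 5^3 * sqrt(5) = 125*sqrt(5)

|z^7| = 125*sqrt(5) ≈ 279.5085


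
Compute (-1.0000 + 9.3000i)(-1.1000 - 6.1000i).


Real = -1*(-1.1) - 9.3*(-6.1) = 1.1 - (-56.73) = 57.83
Imag = -1*(-6.1) - (1.1)*9.3 = 6.1 - (10.23) = -4.13

57.8300 - 4.1300i


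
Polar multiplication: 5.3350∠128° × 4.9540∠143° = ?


r = 5.3350 * 4.9540 = 26.4296
theta = 128° + 143° = 271° = 271° (mod 360)

26.4296 cis(271°)


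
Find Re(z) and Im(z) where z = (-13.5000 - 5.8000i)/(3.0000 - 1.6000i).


Multiply by conjugate: (-13.5000 - 5.8000i)(3.0000 + 1.6000i) / (3^2 + (-1.6)^2)
Numerator real = -13.5*3 - (5.8)*(-1.6) = -31.22
Numerator imag = -5.8*3 - (-13.5)*(-1.6) = -39
Denominator = 11.56
Re(z) = -31.22/11.56 = -2.7007
Im(z) = -39/11.56 = -3.3737

Re(z) = -2.7007, Im(z) = -3.3737


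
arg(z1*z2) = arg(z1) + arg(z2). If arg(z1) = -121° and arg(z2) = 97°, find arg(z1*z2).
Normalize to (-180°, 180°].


arg(z1*z2) = -121° + 97° = -24°
Normalized to (-180°, 180°]: -24°

-24°


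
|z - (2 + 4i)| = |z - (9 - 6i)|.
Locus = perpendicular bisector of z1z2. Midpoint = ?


Equal distances means the locus is the perpendicular bisector of z1 and z2.
Midpoint = ((2+9)/2, (4+(-6))/2) = (5.5000, -1.0000)

Perpendicular bisector through (5.5000, -1.0000)


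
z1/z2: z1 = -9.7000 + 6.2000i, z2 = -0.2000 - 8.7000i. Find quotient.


Conjugate of z2 = -0.2000 + 8.7000i
Numerator: (-9.7000 + 6.2000i)(-0.2000 + 8.7000i) = -52.0000 - 85.6300i
Denominator: (-0.2)^2 + (-8.7)^2 = 75.73
Result = (-52.0000 - 85.6300i)/75.73

-0.6866 - 1.1307i


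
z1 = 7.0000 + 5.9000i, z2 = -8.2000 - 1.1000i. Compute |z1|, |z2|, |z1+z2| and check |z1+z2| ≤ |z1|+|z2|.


|z1| = sqrt(7^2 + 5.9^2) = sqrt(83.81) = 9.1548
|z2| = sqrt((-8.2)^2 + (-1.1)^2) = sqrt(68.45) = 8.2735
z1+z2 = -1.2000 + 4.8000i
|z1+z2| = sqrt(24.48) = 4.9477
|z1|+|z2| = 9.1548 + 8.2735 = 17.4283

|z1+z2| = 4.9477 ≤ |z1|+|z2| = 17.4283 (verified)


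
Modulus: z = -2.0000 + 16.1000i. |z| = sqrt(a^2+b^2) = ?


|z| = sqrt((-2)^2 + 16.1^2) = sqrt(4 + 259.21) = sqrt(263.21) = 16.2237

|z| = 16.2237


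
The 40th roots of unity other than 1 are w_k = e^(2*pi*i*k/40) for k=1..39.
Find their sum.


With w = e^(2*pi*i/40), all 40 of the 40th roots of unity w^0 = 1, w, ..., w^(39) sum to 0: 1 + w + ... + w^(39) = (1 - w^40)/(1 - w) = 0 since w^40 = 1, w ≠ 1.
Removing the root 1: w + w^2 + ... + w^(39) = 0 - 1 = -1

Sum = -1


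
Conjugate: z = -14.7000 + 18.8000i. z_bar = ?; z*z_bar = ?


z_bar = -14.7000 - 18.8000i
z*z_bar = (-14.7)^2 + 18.8^2 = 216.09 + 353.44 = 569.53

z_bar = -14.7000 - 18.8000i, z*z_bar = 569.53


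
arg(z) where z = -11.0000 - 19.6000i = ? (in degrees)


Re = -11, Im = -19.6
arg = atan2(-19.6, -11) = -119.3022 degrees

arg(z) = -119.3022 degrees


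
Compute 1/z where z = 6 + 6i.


|z|^2 = 36+36 = 72
1/z = (6 - 6i)/72

1/z = 0.0833 - 0.0833i


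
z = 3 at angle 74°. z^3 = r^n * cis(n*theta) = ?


r^3 = 3^3 = 27
n*theta = 3*74° = 222° = 222° (mod 360)
a = 27*cos(222°) = -20.0649
b = 27*sin(222°) = -18.0665

27 cis(222°) = -20.0649 - 18.0665i


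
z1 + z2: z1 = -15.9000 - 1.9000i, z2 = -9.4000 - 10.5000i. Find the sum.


Real: -15.9 - 9.4 = -25.3
Imag: -1.9 - 10.5 = -12.4

-25.3000 - 12.4000i


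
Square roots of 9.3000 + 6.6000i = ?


|z| = sqrt(86.49+43.56) = 11.4039
sqrt((|z|+a)/2) = sqrt((11.4039+9.3)/2) = sqrt(10.3520) = 3.2174
sqrt((|z|-a)/2) = sqrt((11.4039-9.3)/2) = sqrt(1.0520) = 1.0257

±(3.2174 + 1.0257i) i.e. 3.2174 + 1.0257i and -3.2174 - 1.0257i


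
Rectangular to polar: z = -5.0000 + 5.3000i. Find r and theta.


r = sqrt(25+28.09) = sqrt(53.09) = 7.2863
theta = atan2(5.3, -5) = 133.3317 degrees

r = 7.2863, theta = 133.3317 degrees


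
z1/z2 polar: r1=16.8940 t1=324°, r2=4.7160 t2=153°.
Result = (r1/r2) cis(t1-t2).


r = 16.8940 / 4.7160 = 3.5823
theta = 324° - 153° = 171° = 171° (mod 360)

3.5823 cis(171°)


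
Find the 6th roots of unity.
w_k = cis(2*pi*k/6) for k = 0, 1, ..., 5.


The 6th roots of unity are cis(360k/6°) for k=0..5
Angle step = 360/6 = 60°
Primitive root: cis(60°)
Primitive root = 0.5000 + 0.8660i

6 roots at angles: 0°, 60°, 120°, 180°, 240°, 300°


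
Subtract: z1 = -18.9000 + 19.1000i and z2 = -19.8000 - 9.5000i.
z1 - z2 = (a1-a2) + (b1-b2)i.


Real: -18.9 + 19.8 = 0.9
Imag: 19.1 + 9.5 = 28.6

0.9000 + 28.6000i


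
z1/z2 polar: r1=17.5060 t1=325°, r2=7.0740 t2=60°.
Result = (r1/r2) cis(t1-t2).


r = 17.5060 / 7.0740 = 2.4747
theta = 325° - 60° = 265° = 265° (mod 360)

2.4747 cis(265°)


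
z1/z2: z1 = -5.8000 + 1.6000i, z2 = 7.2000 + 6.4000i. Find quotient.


Conjugate of z2 = 7.2000 - 6.4000i
Numerator: (-5.8000 + 1.6000i)(7.2000 - 6.4000i) = -31.5200 + 48.6400i
Denominator: 7.2^2 + 6.4^2 = 92.8
Result = (-31.5200 + 48.6400i)/92.8

-0.3397 + 0.5241i


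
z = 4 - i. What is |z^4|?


|z| = sqrt(16+1) = sqrt(17) = 4.1231
|z^4| = |z|^4 = (sqrt(17))^4 = 17^2 = 289

|z^4| = 289


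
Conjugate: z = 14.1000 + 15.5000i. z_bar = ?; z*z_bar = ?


z_bar = 14.1000 - 15.5000i
z*z_bar = 14.1^2 + 15.5^2 = 198.81 + 240.25 = 439.06

z_bar = 14.1000 - 15.5000i, z*z_bar = 439.06


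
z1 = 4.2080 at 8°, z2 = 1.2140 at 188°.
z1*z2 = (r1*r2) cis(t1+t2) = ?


r = 4.2080 * 1.2140 = 5.1085
theta = 8° + 188° = 196° = 196° (mod 360)

5.1085 cis(196°)


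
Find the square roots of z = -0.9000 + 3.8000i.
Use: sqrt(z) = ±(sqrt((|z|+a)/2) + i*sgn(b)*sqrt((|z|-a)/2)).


|z| = sqrt(0.81+14.44) = 3.9051
sqrt((|z|+a)/2) = sqrt((3.9051+(-0.9))/2) = sqrt(1.5026) = 1.2258
sqrt((|z|-a)/2) = sqrt((3.9051-(-0.9))/2) = sqrt(2.4026) = 1.5500

±(1.2258 + 1.5500i) i.e. 1.2258 + 1.5500i and -1.2258 - 1.5500i


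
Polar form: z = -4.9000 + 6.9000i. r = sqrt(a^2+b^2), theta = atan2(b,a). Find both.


r = sqrt(24.01+47.61) = sqrt(71.62) = 8.4629
theta = atan2(6.9, -4.9) = 125.3803 degrees

r = 8.4629, theta = 125.3803 degrees


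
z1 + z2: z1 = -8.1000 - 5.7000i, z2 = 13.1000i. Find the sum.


Real: -8.1 + 0 = -8.1
Imag: -5.7 + 13.1 = 7.4

-8.1000 + 7.4000i


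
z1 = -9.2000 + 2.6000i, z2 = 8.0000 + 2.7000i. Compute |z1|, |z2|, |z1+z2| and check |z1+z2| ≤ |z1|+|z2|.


|z1| = sqrt((-9.2)^2 + 2.6^2) = sqrt(91.4) = 9.5603
|z2| = sqrt(8^2 + 2.7^2) = sqrt(71.29) = 8.4433
z1+z2 = -1.2000 + 5.3000i
|z1+z2| = sqrt(29.53) = 5.4342
|z1|+|z2| = 9.5603 + 8.4433 = 18.0036

|z1+z2| = 5.4342 ≤ |z1|+|z2| = 18.0036 (verified)


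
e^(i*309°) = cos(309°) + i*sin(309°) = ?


cos(309°) = 0.6293
sin(309°) = -0.7771

e^(i*309°) = 0.6293 - 0.7771i


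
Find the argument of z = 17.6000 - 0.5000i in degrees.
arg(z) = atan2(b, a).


Re = 17.6, Im = -0.5
arg = atan2(-0.5, 17.6) = -1.6273 degrees

arg(z) = -1.6273 degrees


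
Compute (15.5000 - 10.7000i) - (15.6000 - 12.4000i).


Real: 15.5 - 15.6 = -0.1
Imag: -10.7 + 12.4 = 1.7

-0.1000 + 1.7000i


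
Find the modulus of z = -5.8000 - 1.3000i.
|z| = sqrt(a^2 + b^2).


|z| = sqrt((-5.8)^2 + (-1.3)^2) = sqrt(33.64 + 1.69) = sqrt(35.33) = 5.9439

|z| = 5.9439


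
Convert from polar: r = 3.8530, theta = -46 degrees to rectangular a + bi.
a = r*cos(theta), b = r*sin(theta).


a = 3.8530*cos(-46°) = 3.8530*0.69466 = 2.6765
b = 3.8530*sin(-46°) = 3.8530*(-0.71934) = -2.7716

2.6765 - 2.7716i


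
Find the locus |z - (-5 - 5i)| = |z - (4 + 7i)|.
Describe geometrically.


Equal distances means the locus is the perpendicular bisector of z1 and z2.
Midpoint = ((-5+4)/2, (-5+7)/2) = (-0.5000, 1.0000)

Perpendicular bisector through (-0.5000, 1.0000)


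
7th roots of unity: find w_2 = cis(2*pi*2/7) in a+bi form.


Angle = 360*2/7 = 102.8571°
a = cos(102.8571°) = -0.2225
b = sin(102.8571°) = 0.9749

-0.2225 + 0.9749i


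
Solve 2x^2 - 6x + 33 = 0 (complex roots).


disc = (-6)^2 - 4*2*33 = 36 - 264 = -228
sqrt(|disc|) = sqrt(228) = 15.0997
Real part = 6/(2*2) = 1.5000
Imag part = 15.0997/(2*2) = 3.7749

1.5000 ± 3.7749i


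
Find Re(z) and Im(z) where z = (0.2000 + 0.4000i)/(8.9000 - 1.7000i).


Multiply by conjugate: (0.2000 + 0.4000i)(8.9000 + 1.7000i) / (8.9^2 + (-1.7)^2)
Numerator real = 0.2*8.9 + 0.4*(-1.7) = 1.1
Numerator imag = 0.4*8.9 - 0.2*(-1.7) = 3.9
Denominator = 82.1
Re(z) = 1.1/82.1 = 0.0134
Im(z) = 3.9/82.1 = 0.0475

Re(z) = 0.0134, Im(z) = 0.0475


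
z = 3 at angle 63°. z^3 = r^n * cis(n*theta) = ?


r^3 = 3^3 = 27
n*theta = 3*63° = 189° = 189° (mod 360)
a = 27*cos(189°) = -26.6676
b = 27*sin(189°) = -4.2237

27 cis(189°) = -26.6676 - 4.2237i


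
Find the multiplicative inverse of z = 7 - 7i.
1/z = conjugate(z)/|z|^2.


|z|^2 = 49+49 = 98
1/z = (7 + 7i)/98

1/z = 0.0714 + 0.0714i


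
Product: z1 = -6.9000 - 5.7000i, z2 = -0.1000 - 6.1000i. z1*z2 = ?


Real = -6.9*(-0.1) - (-5.7)*(-6.1) = 0.69 - 34.77 = -34.08
Imag = -6.9*(-6.1) - (0.1)*(-5.7) = 42.09 + 0.57 = 42.66

-34.0800 + 42.6600i


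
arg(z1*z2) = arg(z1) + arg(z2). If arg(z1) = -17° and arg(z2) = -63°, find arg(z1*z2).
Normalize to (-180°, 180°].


arg(z1*z2) = -17° - 63° = -80°
Normalized to (-180°, 180°]: -80°

-80°


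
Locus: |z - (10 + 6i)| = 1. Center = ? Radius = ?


|z - z0| = r is a circle with center z0 and radius r.
Center = (10, 6), radius = 1

Circle with center (10, 6) and radius 1


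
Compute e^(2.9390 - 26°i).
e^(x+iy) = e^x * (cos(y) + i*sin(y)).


e^2.9390 = 18.8969
cos(-26°) = 0.8988
sin(-26°) = -0.438371
Real = 18.8969*0.8988 = 16.9845
Imag = 18.8969*(-0.438371) = -8.2839

16.9845 - 8.2839i


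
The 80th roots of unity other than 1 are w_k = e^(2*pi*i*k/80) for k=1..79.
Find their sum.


With w = e^(2*pi*i/80), all 80 of the 80th roots of unity w^0 = 1, w, ..., w^(79) sum to 0: 1 + w + ... + w^(79) = (1 - w^80)/(1 - w) = 0 since w^80 = 1, w ≠ 1.
Removing the root 1: w + w^2 + ... + w^(79) = 0 - 1 = -1

Sum = -1


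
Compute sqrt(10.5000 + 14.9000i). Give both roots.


|z| = sqrt(110.25+222.01) = 18.2280
sqrt((|z|+a)/2) = sqrt((18.2280+10.5)/2) = sqrt(14.3640) = 3.7900
sqrt((|z|-a)/2) = sqrt((18.2280-10.5)/2) = sqrt(3.8640) = 1.9657

±(3.7900 + 1.9657i) i.e. 3.7900 + 1.9657i and -3.7900 - 1.9657i


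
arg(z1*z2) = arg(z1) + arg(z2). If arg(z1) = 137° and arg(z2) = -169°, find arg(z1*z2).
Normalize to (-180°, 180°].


arg(z1*z2) = 137° - 169° = -32°
Normalized to (-180°, 180°]: -32°

-32°


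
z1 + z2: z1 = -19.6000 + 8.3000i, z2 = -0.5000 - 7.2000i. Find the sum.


Real: -19.6 - 0.5 = -20.1
Imag: 8.3 - 7.2 = 1.1

-20.1000 + 1.1000i


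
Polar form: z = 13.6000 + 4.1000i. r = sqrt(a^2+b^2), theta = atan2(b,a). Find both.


r = sqrt(184.96+16.81) = sqrt(201.77) = 14.2046
theta = atan2(4.1, 13.6) = 16.7765 degrees

r = 14.2046, theta = 16.7765 degrees


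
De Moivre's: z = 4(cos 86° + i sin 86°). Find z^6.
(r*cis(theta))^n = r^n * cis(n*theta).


r^6 = 4^6 = 4096
n*theta = 6*86° = 516° = 156° (mod 360)
a = 4096*cos(156°) = -3741.8822
b = 4096*sin(156°) = 1665.9933

4096 cis(156°) = -3741.8822 + 1665.9933i


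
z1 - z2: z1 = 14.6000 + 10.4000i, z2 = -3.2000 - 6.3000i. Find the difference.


Real: 14.6 + 3.2 = 17.8
Imag: 10.4 + 6.3 = 16.7

17.8000 + 16.7000i


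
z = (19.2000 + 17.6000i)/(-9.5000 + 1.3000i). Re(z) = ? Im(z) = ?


Multiply by conjugate: (19.2000 + 17.6000i)(-9.5000 - 1.3000i) / ((-9.5)^2 + 1.3^2)
Numerator real = 19.2*(-9.5) + 17.6*1.3 = -159.52
Numerator imag = 17.6*(-9.5) - 19.2*1.3 = -192.16
Denominator = 91.94
Re(z) = -159.52/91.94 = -1.7350
Im(z) = -192.16/91.94 = -2.0901

Re(z) = -1.7350, Im(z) = -2.0901


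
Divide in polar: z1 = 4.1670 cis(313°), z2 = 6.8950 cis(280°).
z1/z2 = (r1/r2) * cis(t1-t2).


r = 4.1670 / 6.8950 = 0.6044
theta = 313° - 280° = 33° = 33° (mod 360)

0.6044 cis(33°)


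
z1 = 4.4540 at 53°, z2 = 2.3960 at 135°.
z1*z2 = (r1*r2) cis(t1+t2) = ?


r = 4.4540 * 2.3960 = 10.6718
theta = 53° + 135° = 188° = 188° (mod 360)

10.6718 cis(188°)


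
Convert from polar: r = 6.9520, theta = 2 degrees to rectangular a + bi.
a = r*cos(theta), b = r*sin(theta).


a = 6.9520*cos(2°) = 6.9520*0.9994 = 6.9478
b = 6.9520*sin(2°) = 6.9520*0.0349 = 0.2426

6.9478 + 0.2426i


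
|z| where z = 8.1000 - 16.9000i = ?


|z| = sqrt(8.1^2 + (-16.9)^2) = sqrt(65.61 + 285.61) = sqrt(351.22) = 18.7409

|z| = 18.7409


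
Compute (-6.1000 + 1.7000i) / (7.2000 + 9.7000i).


Conjugate of z2 = 7.2000 - 9.7000i
Numerator: (-6.1000 + 1.7000i)(7.2000 - 9.7000i) = -27.4300 + 71.4100i
Denominator: 7.2^2 + 9.7^2 = 145.93
Result = (-27.4300 + 71.4100i)/145.93

-0.1880 + 0.4893i


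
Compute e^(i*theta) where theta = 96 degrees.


cos(96°) = -0.1045
sin(96°) = 0.9945

e^(i*96°) = -0.1045 + 0.9945i


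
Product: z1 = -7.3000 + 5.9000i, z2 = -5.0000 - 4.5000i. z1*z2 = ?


Real = -7.3*(-5) - 5.9*(-4.5) = 36.5 - (-26.55) = 63.05
Imag = -7.3*(-4.5) - (5)*5.9 = 32.85 - (29.5) = 3.35

63.0500 + 3.3500i


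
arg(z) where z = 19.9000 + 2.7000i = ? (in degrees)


Re = 19.9, Im = 2.7
arg = atan2(2.7, 19.9) = 7.7266 degrees

arg(z) = 7.7266 degrees


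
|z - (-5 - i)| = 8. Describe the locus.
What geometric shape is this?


|z - z0| = r is a circle with center z0 and radius r.
Center = (-5, -1), radius = 8

Circle with center (-5, -1) and radius 8


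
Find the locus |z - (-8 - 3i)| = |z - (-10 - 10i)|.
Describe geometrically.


Equal distances means the locus is the perpendicular bisector of z1 and z2.
Midpoint = ((-8+(-10))/2, (-3+(-10))/2) = (-9.0000, -6.5000)

Perpendicular bisector through (-9.0000, -6.5000)


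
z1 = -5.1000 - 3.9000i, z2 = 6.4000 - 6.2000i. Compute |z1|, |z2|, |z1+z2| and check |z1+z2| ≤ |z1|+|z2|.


|z1| = sqrt((-5.1)^2 + (-3.9)^2) = sqrt(41.22) = 6.4203
|z2| = sqrt(6.4^2 + (-6.2)^2) = sqrt(79.4) = 8.9107
z1+z2 = 1.3000 - 10.1000i
|z1+z2| = sqrt(103.7) = 10.1833
|z1|+|z2| = 6.4203 + 8.9107 = 15.3310

|z1+z2| = 10.1833 ≤ |z1|+|z2| = 15.3310 (verified)


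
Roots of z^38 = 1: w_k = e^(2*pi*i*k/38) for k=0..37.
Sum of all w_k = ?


The sum of all 38th roots of unity is 0.
Geometric series: (1 - w^38)/(1 - w) = (1-1)/(1-w) = 0 since w^38 = 1, w ≠ 1.
Alternatively: coefficient of z^37 in z^38 - 1 is 0.

0


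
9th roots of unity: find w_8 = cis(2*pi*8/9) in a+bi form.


Angle = 360*8/9 = 320°
a = cos(320°) = 0.7660
b = sin(320°) = -0.6428

0.7660 - 0.6428i


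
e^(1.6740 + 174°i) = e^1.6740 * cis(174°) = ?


e^1.6740 = 5.3335
cos(174°) = -0.9945
sin(174°) = 0.10453
Real = 5.3335*(-0.9945) = -5.3042
Imag = 5.3335*0.10453 = 0.5575

-5.3042 + 0.5575i


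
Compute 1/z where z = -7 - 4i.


|z|^2 = 49+16 = 65
1/z = (-7 + 4i)/65

1/z = -0.1077 + 0.0615i


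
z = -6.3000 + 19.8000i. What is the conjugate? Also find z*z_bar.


z_bar = -6.3000 - 19.8000i
z*z_bar = (-6.3)^2 + 19.8^2 = 39.69 + 392.04 = 431.73

z_bar = -6.3000 - 19.8000i, z*z_bar = 431.73


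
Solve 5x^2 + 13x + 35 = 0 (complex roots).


disc = 13^2 - 4*5*35 = 169 - 700 = -531
sqrt(|disc|) = sqrt(531) = 23.0434
Real part = -13/(2*5) = -1.3000
Imag part = 23.0434/(2*5) = 2.3043

-1.3000 ± 2.3043i


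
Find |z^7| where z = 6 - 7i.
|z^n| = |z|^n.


|z| = sqrt(36+49) = sqrt(85) = 9.2195
|z^7| = |z|^7 = (sqrt(85))^7 = 85^3 * sqrt(85) = 614125*sqrt(85)

|z^7| = 614125*sqrt(85) ≈ 5661952.7398


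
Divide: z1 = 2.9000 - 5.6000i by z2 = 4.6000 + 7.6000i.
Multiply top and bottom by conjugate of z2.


Conjugate of z2 = 4.6000 - 7.6000i
Numerator: (2.9000 - 5.6000i)(4.6000 - 7.6000i) = -29.2200 - 47.8000i
Denominator: 4.6^2 + 7.6^2 = 78.92
Result = (-29.2200 - 47.8000i)/78.92

-0.3702 - 0.6057i


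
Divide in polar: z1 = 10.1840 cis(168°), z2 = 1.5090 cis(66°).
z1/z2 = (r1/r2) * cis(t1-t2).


r = 10.1840 / 1.5090 = 6.7488
theta = 168° - 66° = 102° = 102° (mod 360)

6.7488 cis(102°)


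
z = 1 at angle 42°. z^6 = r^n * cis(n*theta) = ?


r^6 = 1^6 = 1
n*theta = 6*42° = 252° = 252° (mod 360)
a = 1*cos(252°) = -0.3090
b = 1*sin(252°) = -0.9511

1 cis(252°) = -0.3090 - 0.9511i


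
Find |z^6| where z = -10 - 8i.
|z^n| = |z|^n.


|z| = sqrt(100+64) = sqrt(164) = 12.8062
|z^6| = |z|^6 = (sqrt(164))^6 = 164^3 = 4410944

|z^6| = 4410944


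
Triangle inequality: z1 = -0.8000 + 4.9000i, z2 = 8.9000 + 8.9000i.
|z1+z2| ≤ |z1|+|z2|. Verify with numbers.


|z1| = sqrt((-0.8)^2 + 4.9^2) = sqrt(24.65) = 4.9649
|z2| = sqrt(8.9^2 + 8.9^2) = sqrt(158.42) = 12.5865
z1+z2 = 8.1000 + 13.8000i
|z1+z2| = sqrt(256.05) = 16.0016
|z1|+|z2| = 4.9649 + 12.5865 = 17.5514

|z1+z2| = 16.0016 ≤ |z1|+|z2| = 17.5514 (verified)
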